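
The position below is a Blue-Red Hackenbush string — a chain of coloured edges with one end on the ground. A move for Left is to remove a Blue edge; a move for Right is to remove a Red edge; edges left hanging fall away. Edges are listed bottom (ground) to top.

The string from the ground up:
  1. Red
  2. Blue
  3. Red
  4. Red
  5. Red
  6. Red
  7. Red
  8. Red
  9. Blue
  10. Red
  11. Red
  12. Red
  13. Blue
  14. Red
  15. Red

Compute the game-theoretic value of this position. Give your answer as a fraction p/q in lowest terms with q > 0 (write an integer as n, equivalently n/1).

1 of 15 · R · max L −∞ · min R 0 gives -1
2 of 15 · RB · max L -1 · min R 0 gives -1/2
3 of 15 · RBR · max L -1 · min R -1/2 gives -3/4
4 of 15 · RBRR · max L -1 · min R -3/4 gives -7/8
5 of 15 · RBRRR · max L -1 · min R -7/8 gives -15/16
6 of 15 · RBRRRR · max L -1 · min R -15/16 gives -31/32
7 of 15 · RBRRRRR · max L -1 · min R -31/32 gives -63/64
8 of 15 · RBRRRRRR · max L -1 · min R -63/64 gives -127/128
9 of 15 · RBRRRRRRB · max L -127/128 · min R -63/64 gives -253/256
10 of 15 · RBRRRRRRBR · max L -127/128 · min R -253/256 gives -507/512
11 of 15 · RBRRRRRRBRR · max L -127/128 · min R -507/512 gives -1015/1024
12 of 15 · RBRRRRRRBRRR · max L -127/128 · min R -1015/1024 gives -2031/2048
13 of 15 · RBRRRRRRBRRRB · max L -2031/2048 · min R -1015/1024 gives -4061/4096
14 of 15 · RBRRRRRRBRRRBR · max L -2031/2048 · min R -4061/4096 gives -8123/8192
15 of 15 · RBRRRRRRBRRRBRR · max L -2031/2048 · min R -8123/8192 gives -16247/16384

-16247/16384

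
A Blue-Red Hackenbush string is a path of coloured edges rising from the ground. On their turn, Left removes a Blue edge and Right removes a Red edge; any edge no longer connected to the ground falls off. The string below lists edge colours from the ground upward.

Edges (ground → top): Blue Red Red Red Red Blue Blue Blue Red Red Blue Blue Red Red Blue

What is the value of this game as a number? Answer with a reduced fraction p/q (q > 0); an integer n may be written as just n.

step 1: add Blue to get B; options L={ 0 } R={ — } -> 1
step 2: add Red to get BR; options L={ 0 } R={ 1 } -> 1/2
step 3: add Red to get BRR; options L={ 0 } R={ 1/2, 1 } -> 1/4
step 4: add Red to get BRRR; options L={ 0 } R={ 1/4, 1/2, 1 } -> 1/8
step 5: add Red to get BRRRR; options L={ 0 } R={ 1/8, 1/4, 1/2, 1 } -> 1/16
step 6: add Blue to get BRRRRB; options L={ 0, 1/16 } R={ 1/8, 1/4, 1/2, 1 } -> 3/32
step 7: add Blue to get BRRRRBB; options L={ 0, 1/16, 3/32 } R={ 1/8, 1/4, 1/2, 1 } -> 7/64
step 8: add Blue to get BRRRRBBB; options L={ 0, 1/16, 3/32, 7/64 } R={ 1/8, 1/4, 1/2, 1 } -> 15/128
step 9: add Red to get BRRRRBBBR; options L={ 0, 1/16, 3/32, 7/64 } R={ 15/128, 1/8, 1/4, 1/2, 1 } -> 29/256
step 10: add Red to get BRRRRBBBRR; options L={ 0, 1/16, 3/32, 7/64 } R={ 29/256, 15/128, 1/8, 1/4, 1/2, 1 } -> 57/512
step 11: add Blue to get BRRRRBBBRRB; options L={ 0, 1/16, 3/32, 7/64, 57/512 } R={ 29/256, 15/128, 1/8, 1/4, 1/2, 1 } -> 115/1024
step 12: add Blue to get BRRRRBBBRRBB; options L={ 0, 1/16, 3/32, 7/64, 57/512, 115/1024 } R={ 29/256, 15/128, 1/8, 1/4, 1/2, 1 } -> 231/2048
step 13: add Red to get BRRRRBBBRRBBR; options L={ 0, 1/16, 3/32, 7/64, 57/512, 115/1024 } R={ 231/2048, 29/256, 15/128, 1/8, 1/4, 1/2, 1 } -> 461/4096
step 14: add Red to get BRRRRBBBRRBBRR; options L={ 0, 1/16, 3/32, 7/64, 57/512, 115/1024 } R={ 461/4096, 231/2048, 29/256, 15/128, 1/8, 1/4, 1/2, 1 } -> 921/8192
step 15: add Blue to get BRRRRBBBRRBBRRB; options L={ 0, 1/16, 3/32, 7/64, 57/512, 115/1024, 921/8192 } R={ 461/4096, 231/2048, 29/256, 15/128, 1/8, 1/4, 1/2, 1 } -> 1843/16384

1843/16384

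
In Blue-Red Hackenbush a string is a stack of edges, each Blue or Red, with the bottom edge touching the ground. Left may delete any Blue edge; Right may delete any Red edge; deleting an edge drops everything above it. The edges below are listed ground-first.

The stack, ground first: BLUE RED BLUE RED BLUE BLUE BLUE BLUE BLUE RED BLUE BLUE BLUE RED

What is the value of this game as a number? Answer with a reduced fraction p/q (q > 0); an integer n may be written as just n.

6109/8192

g_1 [B]  L=[0]  R=[∅]  — 1
g_2 [BR]  L=[0]  R=[1]  — 1/2
g_3 [BRB]  L=[0; 1/2]  R=[1]  — 3/4
g_4 [BRBR]  L=[0; 1/2]  R=[3/4; 1]  — 5/8
g_5 [BRBRB]  L=[0; 1/2; 5/8]  R=[3/4; 1]  — 11/16
g_6 [BRBRBB]  L=[0; 1/2; 5/8; 11/16]  R=[3/4; 1]  — 23/32
g_7 [BRBRBBB]  L=[0; 1/2; 5/8; 11/16; 23/32]  R=[3/4; 1]  — 47/64
g_8 [BRBRBBBB]  L=[0; 1/2; 5/8; 11/16; 23/32; 47/64]  R=[3/4; 1]  — 95/128
g_9 [BRBRBBBBB]  L=[0; 1/2; 5/8; 11/16; 23/32; 47/64; 95/128]  R=[3/4; 1]  — 191/256
g_10 [BRBRBBBBBR]  L=[0; 1/2; 5/8; 11/16; 23/32; 47/64; 95/128]  R=[191/256; 3/4; 1]  — 381/512
g_11 [BRBRBBBBBRB]  L=[0; 1/2; 5/8; 11/16; 23/32; 47/64; 95/128; 381/512]  R=[191/256; 3/4; 1]  — 763/1024
g_12 [BRBRBBBBBRBB]  L=[0; 1/2; 5/8; 11/16; 23/32; 47/64; 95/128; 381/512; 763/1024]  R=[191/256; 3/4; 1]  — 1527/2048
g_13 [BRBRBBBBBRBBB]  L=[0; 1/2; 5/8; 11/16; 23/32; 47/64; 95/128; 381/512; 763/1024; 1527/2048]  R=[191/256; 3/4; 1]  — 3055/4096
g_14 [BRBRBBBBBRBBBR]  L=[0; 1/2; 5/8; 11/16; 23/32; 47/64; 95/128; 381/512; 763/1024; 1527/2048]  R=[3055/4096; 191/256; 3/4; 1]  — 6109/8192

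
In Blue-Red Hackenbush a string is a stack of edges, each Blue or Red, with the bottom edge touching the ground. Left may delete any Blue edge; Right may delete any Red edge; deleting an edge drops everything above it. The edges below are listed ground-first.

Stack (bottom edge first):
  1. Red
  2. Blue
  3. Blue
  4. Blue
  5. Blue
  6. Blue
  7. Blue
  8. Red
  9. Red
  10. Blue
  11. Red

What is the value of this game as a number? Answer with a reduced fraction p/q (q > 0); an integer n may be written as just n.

Prefix values for Red Blue Blue Blue Blue Blue Blue Red Red Blue Red via {L|R} + simplicity:
edge 1 of 11 (Red): {  | 0 } = -1
edge 2 of 11 (Blue): { -1 | 0 } = -1/2
edge 3 of 11 (Blue): { -1 -1/2 | 0 } = -1/4
edge 4 of 11 (Blue): { -1 -1/2 -1/4 | 0 } = -1/8
edge 5 of 11 (Blue): { -1 -1/2 -1/4 -1/8 | 0 } = -1/16
edge 6 of 11 (Blue): { -1 -1/2 -1/4 -1/8 -1/16 | 0 } = -1/32
edge 7 of 11 (Blue): { -1 -1/2 -1/4 -1/8 -1/16 -1/32 | 0 } = -1/64
edge 8 of 11 (Red): { -1 -1/2 -1/4 -1/8 -1/16 -1/32 | -1/64 0 } = -3/128
edge 9 of 11 (Red): { -1 -1/2 -1/4 -1/8 -1/16 -1/32 | -3/128 -1/64 0 } = -7/256
edge 10 of 11 (Blue): { -1 -1/2 -1/4 -1/8 -1/16 -1/32 -7/256 | -3/128 -1/64 0 } = -13/512
edge 11 of 11 (Red): { -1 -1/2 -1/4 -1/8 -1/16 -1/32 -7/256 | -13/512 -3/128 -1/64 0 } = -27/1024

-27/1024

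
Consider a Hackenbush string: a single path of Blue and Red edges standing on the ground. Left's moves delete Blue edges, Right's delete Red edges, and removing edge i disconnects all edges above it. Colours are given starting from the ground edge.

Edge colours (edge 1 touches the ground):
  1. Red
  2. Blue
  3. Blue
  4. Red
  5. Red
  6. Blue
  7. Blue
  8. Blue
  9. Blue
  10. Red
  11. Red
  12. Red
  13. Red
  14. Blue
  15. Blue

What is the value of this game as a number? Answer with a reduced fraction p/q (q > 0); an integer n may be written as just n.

-6265/16384

1 of 15 · R · max L −∞ · min R 0 so -1
2 of 15 · RB · max L -1 · min R 0 so -1/2
3 of 15 · RBB · max L -1/2 · min R 0 so -1/4
4 of 15 · RBBR · max L -1/2 · min R -1/4 so -3/8
5 of 15 · RBBRR · max L -1/2 · min R -3/8 so -7/16
6 of 15 · RBBRRB · max L -7/16 · min R -3/8 so -13/32
7 of 15 · RBBRRBB · max L -13/32 · min R -3/8 so -25/64
8 of 15 · RBBRRBBB · max L -25/64 · min R -3/8 so -49/128
9 of 15 · RBBRRBBBB · max L -49/128 · min R -3/8 so -97/256
10 of 15 · RBBRRBBBBR · max L -49/128 · min R -97/256 so -195/512
11 of 15 · RBBRRBBBBRR · max L -49/128 · min R -195/512 so -391/1024
12 of 15 · RBBRRBBBBRRR · max L -49/128 · min R -391/1024 so -783/2048
13 of 15 · RBBRRBBBBRRRR · max L -49/128 · min R -783/2048 so -1567/4096
14 of 15 · RBBRRBBBBRRRRB · max L -1567/4096 · min R -783/2048 so -3133/8192
15 of 15 · RBBRRBBBBRRRRBB · max L -3133/8192 · min R -783/2048 so -6265/16384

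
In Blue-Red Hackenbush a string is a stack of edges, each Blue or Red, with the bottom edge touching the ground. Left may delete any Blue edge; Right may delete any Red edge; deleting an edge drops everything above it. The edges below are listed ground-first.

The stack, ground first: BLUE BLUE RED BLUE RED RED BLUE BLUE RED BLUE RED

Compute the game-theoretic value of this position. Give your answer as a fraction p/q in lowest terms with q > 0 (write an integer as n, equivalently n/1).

Prefix values for BLUE BLUE RED BLUE RED RED BLUE BLUE RED BLUE RED via {L|R} + simplicity:
B: Left { 0 }, Right { none } so simplest 1
BB: Left { 0,1 }, Right { none } so simplest 2
BBR: Left { 0,1 }, Right { 2 } so simplest 3/2
BBRB: Left { 0,1,3/2 }, Right { 2 } so simplest 7/4
BBRBR: Left { 0,1,3/2 }, Right { 7/4,2 } so simplest 13/8
BBRBRR: Left { 0,1,3/2 }, Right { 13/8,7/4,2 } so simplest 25/16
BBRBRRB: Left { 0,1,3/2,25/16 }, Right { 13/8,7/4,2 } so simplest 51/32
BBRBRRBB: Left { 0,1,3/2,25/16,51/32 }, Right { 13/8,7/4,2 } so simplest 103/64
BBRBRRBBR: Left { 0,1,3/2,25/16,51/32 }, Right { 103/64,13/8,7/4,2 } so simplest 205/128
BBRBRRBBRB: Left { 0,1,3/2,25/16,51/32,205/128 }, Right { 103/64,13/8,7/4,2 } so simplest 411/256
BBRBRRBBRBR: Left { 0,1,3/2,25/16,51/32,205/128 }, Right { 411/256,103/64,13/8,7/4,2 } so simplest 821/512

821/512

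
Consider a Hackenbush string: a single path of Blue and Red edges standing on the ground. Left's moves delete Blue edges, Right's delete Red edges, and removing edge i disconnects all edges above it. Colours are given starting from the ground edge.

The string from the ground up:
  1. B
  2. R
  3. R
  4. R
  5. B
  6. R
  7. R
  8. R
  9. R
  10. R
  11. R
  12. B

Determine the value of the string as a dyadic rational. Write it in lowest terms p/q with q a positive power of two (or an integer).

259/2048

Prefix values for B R R R B R R R R R R B via {L|R} + simplicity:
B: Left { 0 }, Right {  } ⇒ simplest 1
BR: Left { 0 }, Right { 1 } ⇒ simplest 1/2
BRR: Left { 0 }, Right { 1/2,1 } ⇒ simplest 1/4
BRRR: Left { 0 }, Right { 1/4,1/2,1 } ⇒ simplest 1/8
BRRRB: Left { 0,1/8 }, Right { 1/4,1/2,1 } ⇒ simplest 3/16
BRRRBR: Left { 0,1/8 }, Right { 3/16,1/4,1/2,1 } ⇒ simplest 5/32
BRRRBRR: Left { 0,1/8 }, Right { 5/32,3/16,1/4,1/2,1 } ⇒ simplest 9/64
BRRRBRRR: Left { 0,1/8 }, Right { 9/64,5/32,3/16,1/4,1/2,1 } ⇒ simplest 17/128
BRRRBRRRR: Left { 0,1/8 }, Right { 17/128,9/64,5/32,3/16,1/4,1/2,1 } ⇒ simplest 33/256
BRRRBRRRRR: Left { 0,1/8 }, Right { 33/256,17/128,9/64,5/32,3/16,1/4,1/2,1 } ⇒ simplest 65/512
BRRRBRRRRRR: Left { 0,1/8 }, Right { 65/512,33/256,17/128,9/64,5/32,3/16,1/4,1/2,1 } ⇒ simplest 129/1024
BRRRBRRRRRRB: Left { 0,1/8,129/1024 }, Right { 65/512,33/256,17/128,9/64,5/32,3/16,1/4,1/2,1 } ⇒ simplest 259/2048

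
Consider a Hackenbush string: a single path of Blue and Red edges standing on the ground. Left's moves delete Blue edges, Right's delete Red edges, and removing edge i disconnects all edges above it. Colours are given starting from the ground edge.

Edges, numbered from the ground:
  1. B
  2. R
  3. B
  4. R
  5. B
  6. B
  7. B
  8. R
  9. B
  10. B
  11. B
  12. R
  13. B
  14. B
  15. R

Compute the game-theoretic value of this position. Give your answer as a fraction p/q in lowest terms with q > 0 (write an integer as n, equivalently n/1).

edge 1 of 15 (B): { 0 | none } so 1
edge 2 of 15 (R): { 0 | 1 } so 1/2
edge 3 of 15 (B): { 0; 1/2 | 1 } so 3/4
edge 4 of 15 (R): { 0; 1/2 | 3/4; 1 } so 5/8
edge 5 of 15 (B): { 0; 1/2; 5/8 | 3/4; 1 } so 11/16
edge 6 of 15 (B): { 0; 1/2; 5/8; 11/16 | 3/4; 1 } so 23/32
edge 7 of 15 (B): { 0; 1/2; 5/8; 11/16; 23/32 | 3/4; 1 } so 47/64
edge 8 of 15 (R): { 0; 1/2; 5/8; 11/16; 23/32 | 47/64; 3/4; 1 } so 93/128
edge 9 of 15 (B): { 0; 1/2; 5/8; 11/16; 23/32; 93/128 | 47/64; 3/4; 1 } so 187/256
edge 10 of 15 (B): { 0; 1/2; 5/8; 11/16; 23/32; 93/128; 187/256 | 47/64; 3/4; 1 } so 375/512
edge 11 of 15 (B): { 0; 1/2; 5/8; 11/16; 23/32; 93/128; 187/256; 375/512 | 47/64; 3/4; 1 } so 751/1024
edge 12 of 15 (R): { 0; 1/2; 5/8; 11/16; 23/32; 93/128; 187/256; 375/512 | 751/1024; 47/64; 3/4; 1 } so 1501/2048
edge 13 of 15 (B): { 0; 1/2; 5/8; 11/16; 23/32; 93/128; 187/256; 375/512; 1501/2048 | 751/1024; 47/64; 3/4; 1 } so 3003/4096
edge 14 of 15 (B): { 0; 1/2; 5/8; 11/16; 23/32; 93/128; 187/256; 375/512; 1501/2048; 3003/4096 | 751/1024; 47/64; 3/4; 1 } so 6007/8192
edge 15 of 15 (R): { 0; 1/2; 5/8; 11/16; 23/32; 93/128; 187/256; 375/512; 1501/2048; 3003/4096 | 6007/8192; 751/1024; 47/64; 3/4; 1 } so 12013/16384

12013/16384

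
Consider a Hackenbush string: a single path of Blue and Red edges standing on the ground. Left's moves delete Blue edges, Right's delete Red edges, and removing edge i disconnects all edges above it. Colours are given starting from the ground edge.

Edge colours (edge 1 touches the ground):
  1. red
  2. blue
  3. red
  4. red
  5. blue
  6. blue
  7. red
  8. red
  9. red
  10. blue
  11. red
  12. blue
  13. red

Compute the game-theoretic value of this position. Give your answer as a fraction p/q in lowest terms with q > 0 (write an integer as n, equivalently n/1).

-3307/4096

Prefix values for red blue red red blue blue red red red blue red blue red via {L|R} + simplicity:
1 of 13 · r · max L −∞ · min R 0 ⇒ -1
2 of 13 · rb · max L -1 · min R 0 ⇒ -1/2
3 of 13 · rbr · max L -1 · min R -1/2 ⇒ -3/4
4 of 13 · rbrr · max L -1 · min R -3/4 ⇒ -7/8
5 of 13 · rbrrb · max L -7/8 · min R -3/4 ⇒ -13/16
6 of 13 · rbrrbb · max L -13/16 · min R -3/4 ⇒ -25/32
7 of 13 · rbrrbbr · max L -13/16 · min R -25/32 ⇒ -51/64
8 of 13 · rbrrbbrr · max L -13/16 · min R -51/64 ⇒ -103/128
9 of 13 · rbrrbbrrr · max L -13/16 · min R -103/128 ⇒ -207/256
10 of 13 · rbrrbbrrrb · max L -207/256 · min R -103/128 ⇒ -413/512
11 of 13 · rbrrbbrrrbr · max L -207/256 · min R -413/512 ⇒ -827/1024
12 of 13 · rbrrbbrrrbrb · max L -827/1024 · min R -413/512 ⇒ -1653/2048
13 of 13 · rbrrbbrrrbrbr · max L -827/1024 · min R -1653/2048 ⇒ -3307/4096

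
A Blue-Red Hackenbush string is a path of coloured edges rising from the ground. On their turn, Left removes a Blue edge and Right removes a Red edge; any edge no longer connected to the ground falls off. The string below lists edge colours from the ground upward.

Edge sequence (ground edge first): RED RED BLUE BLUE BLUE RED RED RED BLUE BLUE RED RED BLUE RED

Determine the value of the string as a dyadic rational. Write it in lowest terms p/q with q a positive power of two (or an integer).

-5019/4096

Recurse on prefixes of the 14-edge string RED RED BLUE BLUE BLUE RED RED RED BLUE BLUE RED RED BLUE RED:
edge 1 of 14 (RED): { ∅ | 0 } ⇒ -1
edge 2 of 14 (RED): { ∅ | -1; 0 } ⇒ -2
edge 3 of 14 (BLUE): { -2 | -1; 0 } ⇒ -3/2
edge 4 of 14 (BLUE): { -2; -3/2 | -1; 0 } ⇒ -5/4
edge 5 of 14 (BLUE): { -2; -3/2; -5/4 | -1; 0 } ⇒ -9/8
edge 6 of 14 (RED): { -2; -3/2; -5/4 | -9/8; -1; 0 } ⇒ -19/16
edge 7 of 14 (RED): { -2; -3/2; -5/4 | -19/16; -9/8; -1; 0 } ⇒ -39/32
edge 8 of 14 (RED): { -2; -3/2; -5/4 | -39/32; -19/16; -9/8; -1; 0 } ⇒ -79/64
edge 9 of 14 (BLUE): { -2; -3/2; -5/4; -79/64 | -39/32; -19/16; -9/8; -1; 0 } ⇒ -157/128
edge 10 of 14 (BLUE): { -2; -3/2; -5/4; -79/64; -157/128 | -39/32; -19/16; -9/8; -1; 0 } ⇒ -313/256
edge 11 of 14 (RED): { -2; -3/2; -5/4; -79/64; -157/128 | -313/256; -39/32; -19/16; -9/8; -1; 0 } ⇒ -627/512
edge 12 of 14 (RED): { -2; -3/2; -5/4; -79/64; -157/128 | -627/512; -313/256; -39/32; -19/16; -9/8; -1; 0 } ⇒ -1255/1024
edge 13 of 14 (BLUE): { -2; -3/2; -5/4; -79/64; -157/128; -1255/1024 | -627/512; -313/256; -39/32; -19/16; -9/8; -1; 0 } ⇒ -2509/2048
edge 14 of 14 (RED): { -2; -3/2; -5/4; -79/64; -157/128; -1255/1024 | -2509/2048; -627/512; -313/256; -39/32; -19/16; -9/8; -1; 0 } ⇒ -5019/4096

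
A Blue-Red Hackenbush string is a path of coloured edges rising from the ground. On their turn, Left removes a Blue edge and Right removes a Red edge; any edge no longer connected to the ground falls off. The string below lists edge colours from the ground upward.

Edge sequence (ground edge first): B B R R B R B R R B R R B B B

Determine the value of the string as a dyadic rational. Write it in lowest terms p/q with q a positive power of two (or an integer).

step 1: add B to get B; options L={ 0 } R={ (no moves) } -> 1
step 2: add B to get BB; options L={ 0 1 } R={ (no moves) } -> 2
step 3: add R to get BBR; options L={ 0 1 } R={ 2 } -> 3/2
step 4: add R to get BBRR; options L={ 0 1 } R={ 3/2 2 } -> 5/4
step 5: add B to get BBRRB; options L={ 0 1 5/4 } R={ 3/2 2 } -> 11/8
step 6: add R to get BBRRBR; options L={ 0 1 5/4 } R={ 11/8 3/2 2 } -> 21/16
step 7: add B to get BBRRBRB; options L={ 0 1 5/4 21/16 } R={ 11/8 3/2 2 } -> 43/32
step 8: add R to get BBRRBRBR; options L={ 0 1 5/4 21/16 } R={ 43/32 11/8 3/2 2 } -> 85/64
step 9: add R to get BBRRBRBRR; options L={ 0 1 5/4 21/16 } R={ 85/64 43/32 11/8 3/2 2 } -> 169/128
step 10: add B to get BBRRBRBRRB; options L={ 0 1 5/4 21/16 169/128 } R={ 85/64 43/32 11/8 3/2 2 } -> 339/256
step 11: add R to get BBRRBRBRRBR; options L={ 0 1 5/4 21/16 169/128 } R={ 339/256 85/64 43/32 11/8 3/2 2 } -> 677/512
step 12: add R to get BBRRBRBRRBRR; options L={ 0 1 5/4 21/16 169/128 } R={ 677/512 339/256 85/64 43/32 11/8 3/2 2 } -> 1353/1024
step 13: add B to get BBRRBRBRRBRRB; options L={ 0 1 5/4 21/16 169/128 1353/1024 } R={ 677/512 339/256 85/64 43/32 11/8 3/2 2 } -> 2707/2048
step 14: add B to get BBRRBRBRRBRRBB; options L={ 0 1 5/4 21/16 169/128 1353/1024 2707/2048 } R={ 677/512 339/256 85/64 43/32 11/8 3/2 2 } -> 5415/4096
step 15: add B to get BBRRBRBRRBRRBBB; options L={ 0 1 5/4 21/16 169/128 1353/1024 2707/2048 5415/4096 } R={ 677/512 339/256 85/64 43/32 11/8 3/2 2 } -> 10831/8192

10831/8192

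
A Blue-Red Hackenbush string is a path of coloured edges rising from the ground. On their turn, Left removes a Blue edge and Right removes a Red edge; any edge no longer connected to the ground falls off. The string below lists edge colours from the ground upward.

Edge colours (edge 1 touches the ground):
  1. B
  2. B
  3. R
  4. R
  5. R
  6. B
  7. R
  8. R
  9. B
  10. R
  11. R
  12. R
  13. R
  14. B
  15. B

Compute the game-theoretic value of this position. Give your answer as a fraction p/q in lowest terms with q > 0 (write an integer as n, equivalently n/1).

Build v(s[:k]) for k = 1..15, string s = B B R R R B R R B R R R R B B.
1 of 15 · B · max L 0 · min R +∞ → 1
2 of 15 · BB · max L 1 · min R +∞ → 2
3 of 15 · BBR · max L 1 · min R 2 → 3/2
4 of 15 · BBRR · max L 1 · min R 3/2 → 5/4
5 of 15 · BBRRR · max L 1 · min R 5/4 → 9/8
6 of 15 · BBRRRB · max L 9/8 · min R 5/4 → 19/16
7 of 15 · BBRRRBR · max L 9/8 · min R 19/16 → 37/32
8 of 15 · BBRRRBRR · max L 9/8 · min R 37/32 → 73/64
9 of 15 · BBRRRBRRB · max L 73/64 · min R 37/32 → 147/128
10 of 15 · BBRRRBRRBR · max L 73/64 · min R 147/128 → 293/256
11 of 15 · BBRRRBRRBRR · max L 73/64 · min R 293/256 → 585/512
12 of 15 · BBRRRBRRBRRR · max L 73/64 · min R 585/512 → 1169/1024
13 of 15 · BBRRRBRRBRRRR · max L 73/64 · min R 1169/1024 → 2337/2048
14 of 15 · BBRRRBRRBRRRRB · max L 2337/2048 · min R 1169/1024 → 4675/4096
15 of 15 · BBRRRBRRBRRRRBB · max L 4675/4096 · min R 1169/1024 → 9351/8192

9351/8192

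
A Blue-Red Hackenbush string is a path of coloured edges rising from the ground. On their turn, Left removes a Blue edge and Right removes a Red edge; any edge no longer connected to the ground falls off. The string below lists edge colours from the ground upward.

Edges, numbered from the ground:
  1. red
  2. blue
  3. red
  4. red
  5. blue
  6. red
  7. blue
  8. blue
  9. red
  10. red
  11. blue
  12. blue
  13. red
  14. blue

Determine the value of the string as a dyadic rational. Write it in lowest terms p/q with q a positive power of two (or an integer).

-6757/8192

Build v(s[:k]) for k = 1..14, string s = red blue red red blue red blue blue red red blue blue red blue.
v_1 [r]  L=[none]  R=[0]  = -1
v_2 [rb]  L=[-1]  R=[0]  = -1/2
v_3 [rbr]  L=[-1]  R=[-1/2; 0]  = -3/4
v_4 [rbrr]  L=[-1]  R=[-3/4; -1/2; 0]  = -7/8
v_5 [rbrrb]  L=[-1; -7/8]  R=[-3/4; -1/2; 0]  = -13/16
v_6 [rbrrbr]  L=[-1; -7/8]  R=[-13/16; -3/4; -1/2; 0]  = -27/32
v_7 [rbrrbrb]  L=[-1; -7/8; -27/32]  R=[-13/16; -3/4; -1/2; 0]  = -53/64
v_8 [rbrrbrbb]  L=[-1; -7/8; -27/32; -53/64]  R=[-13/16; -3/4; -1/2; 0]  = -105/128
v_9 [rbrrbrbbr]  L=[-1; -7/8; -27/32; -53/64]  R=[-105/128; -13/16; -3/4; -1/2; 0]  = -211/256
v_10 [rbrrbrbbrr]  L=[-1; -7/8; -27/32; -53/64]  R=[-211/256; -105/128; -13/16; -3/4; -1/2; 0]  = -423/512
v_11 [rbrrbrbbrrb]  L=[-1; -7/8; -27/32; -53/64; -423/512]  R=[-211/256; -105/128; -13/16; -3/4; -1/2; 0]  = -845/1024
v_12 [rbrrbrbbrrbb]  L=[-1; -7/8; -27/32; -53/64; -423/512; -845/1024]  R=[-211/256; -105/128; -13/16; -3/4; -1/2; 0]  = -1689/2048
v_13 [rbrrbrbbrrbbr]  L=[-1; -7/8; -27/32; -53/64; -423/512; -845/1024]  R=[-1689/2048; -211/256; -105/128; -13/16; -3/4; -1/2; 0]  = -3379/4096
v_14 [rbrrbrbbrrbbrb]  L=[-1; -7/8; -27/32; -53/64; -423/512; -845/1024; -3379/4096]  R=[-1689/2048; -211/256; -105/128; -13/16; -3/4; -1/2; 0]  = -6757/8192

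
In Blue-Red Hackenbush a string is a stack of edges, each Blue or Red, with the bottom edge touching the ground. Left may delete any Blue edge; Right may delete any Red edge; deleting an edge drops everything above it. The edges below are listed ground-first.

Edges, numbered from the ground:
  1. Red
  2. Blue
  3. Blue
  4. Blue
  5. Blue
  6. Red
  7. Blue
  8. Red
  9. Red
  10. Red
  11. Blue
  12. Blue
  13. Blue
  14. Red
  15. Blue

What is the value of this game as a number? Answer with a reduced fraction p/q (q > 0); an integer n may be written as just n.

-1477/16384

v(R) = {  | 0 } ⇒ -1
v(RB) = { -1 | 0 } ⇒ -1/2
v(RBB) = { -1; -1/2 | 0 } ⇒ -1/4
v(RBBB) = { -1; -1/2; -1/4 | 0 } ⇒ -1/8
v(RBBBB) = { -1; -1/2; -1/4; -1/8 | 0 } ⇒ -1/16
v(RBBBBR) = { -1; -1/2; -1/4; -1/8 | -1/16; 0 } ⇒ -3/32
v(RBBBBRB) = { -1; -1/2; -1/4; -1/8; -3/32 | -1/16; 0 } ⇒ -5/64
v(RBBBBRBR) = { -1; -1/2; -1/4; -1/8; -3/32 | -5/64; -1/16; 0 } ⇒ -11/128
v(RBBBBRBRR) = { -1; -1/2; -1/4; -1/8; -3/32 | -11/128; -5/64; -1/16; 0 } ⇒ -23/256
v(RBBBBRBRRR) = { -1; -1/2; -1/4; -1/8; -3/32 | -23/256; -11/128; -5/64; -1/16; 0 } ⇒ -47/512
v(RBBBBRBRRRB) = { -1; -1/2; -1/4; -1/8; -3/32; -47/512 | -23/256; -11/128; -5/64; -1/16; 0 } ⇒ -93/1024
v(RBBBBRBRRRBB) = { -1; -1/2; -1/4; -1/8; -3/32; -47/512; -93/1024 | -23/256; -11/128; -5/64; -1/16; 0 } ⇒ -185/2048
v(RBBBBRBRRRBBB) = { -1; -1/2; -1/4; -1/8; -3/32; -47/512; -93/1024; -185/2048 | -23/256; -11/128; -5/64; -1/16; 0 } ⇒ -369/4096
v(RBBBBRBRRRBBBR) = { -1; -1/2; -1/4; -1/8; -3/32; -47/512; -93/1024; -185/2048 | -369/4096; -23/256; -11/128; -5/64; -1/16; 0 } ⇒ -739/8192
v(RBBBBRBRRRBBBRB) = { -1; -1/2; -1/4; -1/8; -3/32; -47/512; -93/1024; -185/2048; -739/8192 | -369/4096; -23/256; -11/128; -5/64; -1/16; 0 } ⇒ -1477/16384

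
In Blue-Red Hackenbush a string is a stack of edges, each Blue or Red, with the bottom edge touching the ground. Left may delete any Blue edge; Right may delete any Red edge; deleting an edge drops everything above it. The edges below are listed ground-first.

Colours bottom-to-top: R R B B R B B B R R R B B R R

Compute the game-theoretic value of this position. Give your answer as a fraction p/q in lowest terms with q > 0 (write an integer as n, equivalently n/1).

edge 1 of 15 (R): { — | 0 } → -1
edge 2 of 15 (R): { — | -1 0 } → -2
edge 3 of 15 (B): { -2 | -1 0 } → -3/2
edge 4 of 15 (B): { -2 -3/2 | -1 0 } → -5/4
edge 5 of 15 (R): { -2 -3/2 | -5/4 -1 0 } → -11/8
edge 6 of 15 (B): { -2 -3/2 -11/8 | -5/4 -1 0 } → -21/16
edge 7 of 15 (B): { -2 -3/2 -11/8 -21/16 | -5/4 -1 0 } → -41/32
edge 8 of 15 (B): { -2 -3/2 -11/8 -21/16 -41/32 | -5/4 -1 0 } → -81/64
edge 9 of 15 (R): { -2 -3/2 -11/8 -21/16 -41/32 | -81/64 -5/4 -1 0 } → -163/128
edge 10 of 15 (R): { -2 -3/2 -11/8 -21/16 -41/32 | -163/128 -81/64 -5/4 -1 0 } → -327/256
edge 11 of 15 (R): { -2 -3/2 -11/8 -21/16 -41/32 | -327/256 -163/128 -81/64 -5/4 -1 0 } → -655/512
edge 12 of 15 (B): { -2 -3/2 -11/8 -21/16 -41/32 -655/512 | -327/256 -163/128 -81/64 -5/4 -1 0 } → -1309/1024
edge 13 of 15 (B): { -2 -3/2 -11/8 -21/16 -41/32 -655/512 -1309/1024 | -327/256 -163/128 -81/64 -5/4 -1 0 } → -2617/2048
edge 14 of 15 (R): { -2 -3/2 -11/8 -21/16 -41/32 -655/512 -1309/1024 | -2617/2048 -327/256 -163/128 -81/64 -5/4 -1 0 } → -5235/4096
edge 15 of 15 (R): { -2 -3/2 -11/8 -21/16 -41/32 -655/512 -1309/1024 | -5235/4096 -2617/2048 -327/256 -163/128 -81/64 -5/4 -1 0 } → -10471/8192

-10471/8192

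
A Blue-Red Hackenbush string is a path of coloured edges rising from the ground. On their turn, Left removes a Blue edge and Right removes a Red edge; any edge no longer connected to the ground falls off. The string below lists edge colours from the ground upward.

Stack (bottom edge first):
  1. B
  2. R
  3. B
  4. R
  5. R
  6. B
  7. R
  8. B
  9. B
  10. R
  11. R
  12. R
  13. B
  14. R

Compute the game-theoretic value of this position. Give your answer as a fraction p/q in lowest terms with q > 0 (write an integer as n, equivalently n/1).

1 of 14 · B · max L 0 · min R +∞ => 1
2 of 14 · BR · max L 0 · min R 1 => 1/2
3 of 14 · BRB · max L 1/2 · min R 1 => 3/4
4 of 14 · BRBR · max L 1/2 · min R 3/4 => 5/8
5 of 14 · BRBRR · max L 1/2 · min R 5/8 => 9/16
6 of 14 · BRBRRB · max L 9/16 · min R 5/8 => 19/32
7 of 14 · BRBRRBR · max L 9/16 · min R 19/32 => 37/64
8 of 14 · BRBRRBRB · max L 37/64 · min R 19/32 => 75/128
9 of 14 · BRBRRBRBB · max L 75/128 · min R 19/32 => 151/256
10 of 14 · BRBRRBRBBR · max L 75/128 · min R 151/256 => 301/512
11 of 14 · BRBRRBRBBRR · max L 75/128 · min R 301/512 => 601/1024
12 of 14 · BRBRRBRBBRRR · max L 75/128 · min R 601/1024 => 1201/2048
13 of 14 · BRBRRBRBBRRRB · max L 1201/2048 · min R 601/1024 => 2403/4096
14 of 14 · BRBRRBRBBRRRBR · max L 1201/2048 · min R 2403/4096 => 4805/8192

4805/8192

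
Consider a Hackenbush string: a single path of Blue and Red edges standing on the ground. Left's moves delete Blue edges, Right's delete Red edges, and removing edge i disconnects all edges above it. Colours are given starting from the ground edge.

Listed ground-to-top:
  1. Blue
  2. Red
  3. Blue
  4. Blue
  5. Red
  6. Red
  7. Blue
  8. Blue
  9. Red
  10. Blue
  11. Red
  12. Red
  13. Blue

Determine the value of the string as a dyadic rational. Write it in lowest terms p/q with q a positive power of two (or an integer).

Prefix values for Blue Red Blue Blue Red Red Blue Blue Red Blue Red Red Blue via {L|R} + simplicity:
edge 1 of 13 (Blue): { 0 | (no moves) } -> 1
edge 2 of 13 (Red): { 0 | 1 } -> 1/2
edge 3 of 13 (Blue): { 0,1/2 | 1 } -> 3/4
edge 4 of 13 (Blue): { 0,1/2,3/4 | 1 } -> 7/8
edge 5 of 13 (Red): { 0,1/2,3/4 | 7/8,1 } -> 13/16
edge 6 of 13 (Red): { 0,1/2,3/4 | 13/16,7/8,1 } -> 25/32
edge 7 of 13 (Blue): { 0,1/2,3/4,25/32 | 13/16,7/8,1 } -> 51/64
edge 8 of 13 (Blue): { 0,1/2,3/4,25/32,51/64 | 13/16,7/8,1 } -> 103/128
edge 9 of 13 (Red): { 0,1/2,3/4,25/32,51/64 | 103/128,13/16,7/8,1 } -> 205/256
edge 10 of 13 (Blue): { 0,1/2,3/4,25/32,51/64,205/256 | 103/128,13/16,7/8,1 } -> 411/512
edge 11 of 13 (Red): { 0,1/2,3/4,25/32,51/64,205/256 | 411/512,103/128,13/16,7/8,1 } -> 821/1024
edge 12 of 13 (Red): { 0,1/2,3/4,25/32,51/64,205/256 | 821/1024,411/512,103/128,13/16,7/8,1 } -> 1641/2048
edge 13 of 13 (Blue): { 0,1/2,3/4,25/32,51/64,205/256,1641/2048 | 821/1024,411/512,103/128,13/16,7/8,1 } -> 3283/4096

3283/4096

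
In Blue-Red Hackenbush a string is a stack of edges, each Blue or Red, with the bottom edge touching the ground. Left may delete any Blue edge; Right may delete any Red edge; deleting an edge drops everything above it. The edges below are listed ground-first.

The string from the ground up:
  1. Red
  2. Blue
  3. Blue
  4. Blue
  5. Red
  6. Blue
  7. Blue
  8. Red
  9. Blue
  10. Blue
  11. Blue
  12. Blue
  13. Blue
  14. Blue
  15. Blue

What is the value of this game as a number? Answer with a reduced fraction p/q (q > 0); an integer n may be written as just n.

-2305/16384

Recurse on prefixes of the 15-edge string Red Blue Blue Blue Red Blue Blue Red Blue Blue Blue Blue Blue Blue Blue:
R: Left { ∅ }, Right { 0 } -> simplest -1
RB: Left { -1 }, Right { 0 } -> simplest -1/2
RBB: Left { -1; -1/2 }, Right { 0 } -> simplest -1/4
RBBB: Left { -1; -1/2; -1/4 }, Right { 0 } -> simplest -1/8
RBBBR: Left { -1; -1/2; -1/4 }, Right { -1/8; 0 } -> simplest -3/16
RBBBRB: Left { -1; -1/2; -1/4; -3/16 }, Right { -1/8; 0 } -> simplest -5/32
RBBBRBB: Left { -1; -1/2; -1/4; -3/16; -5/32 }, Right { -1/8; 0 } -> simplest -9/64
RBBBRBBR: Left { -1; -1/2; -1/4; -3/16; -5/32 }, Right { -9/64; -1/8; 0 } -> simplest -19/128
RBBBRBBRB: Left { -1; -1/2; -1/4; -3/16; -5/32; -19/128 }, Right { -9/64; -1/8; 0 } -> simplest -37/256
RBBBRBBRBB: Left { -1; -1/2; -1/4; -3/16; -5/32; -19/128; -37/256 }, Right { -9/64; -1/8; 0 } -> simplest -73/512
RBBBRBBRBBB: Left { -1; -1/2; -1/4; -3/16; -5/32; -19/128; -37/256; -73/512 }, Right { -9/64; -1/8; 0 } -> simplest -145/1024
RBBBRBBRBBBB: Left { -1; -1/2; -1/4; -3/16; -5/32; -19/128; -37/256; -73/512; -145/1024 }, Right { -9/64; -1/8; 0 } -> simplest -289/2048
RBBBRBBRBBBBB: Left { -1; -1/2; -1/4; -3/16; -5/32; -19/128; -37/256; -73/512; -145/1024; -289/2048 }, Right { -9/64; -1/8; 0 } -> simplest -577/4096
RBBBRBBRBBBBBB: Left { -1; -1/2; -1/4; -3/16; -5/32; -19/128; -37/256; -73/512; -145/1024; -289/2048; -577/4096 }, Right { -9/64; -1/8; 0 } -> simplest -1153/8192
RBBBRBBRBBBBBBB: Left { -1; -1/2; -1/4; -3/16; -5/32; -19/128; -37/256; -73/512; -145/1024; -289/2048; -577/4096; -1153/8192 }, Right { -9/64; -1/8; 0 } -> simplest -2305/16384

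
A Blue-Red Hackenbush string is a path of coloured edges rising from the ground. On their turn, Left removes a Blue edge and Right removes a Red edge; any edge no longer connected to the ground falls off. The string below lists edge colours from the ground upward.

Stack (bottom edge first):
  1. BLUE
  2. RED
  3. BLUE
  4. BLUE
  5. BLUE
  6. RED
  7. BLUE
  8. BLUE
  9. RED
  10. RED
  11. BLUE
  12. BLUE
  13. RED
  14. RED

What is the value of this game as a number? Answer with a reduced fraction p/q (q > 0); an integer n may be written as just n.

7577/8192

val_1 [B]  L=[0]  R=[·]  => 1
val_2 [BR]  L=[0]  R=[1]  => 1/2
val_3 [BRB]  L=[0 1/2]  R=[1]  => 3/4
val_4 [BRBB]  L=[0 1/2 3/4]  R=[1]  => 7/8
val_5 [BRBBB]  L=[0 1/2 3/4 7/8]  R=[1]  => 15/16
val_6 [BRBBBR]  L=[0 1/2 3/4 7/8]  R=[15/16 1]  => 29/32
val_7 [BRBBBRB]  L=[0 1/2 3/4 7/8 29/32]  R=[15/16 1]  => 59/64
val_8 [BRBBBRBB]  L=[0 1/2 3/4 7/8 29/32 59/64]  R=[15/16 1]  => 119/128
val_9 [BRBBBRBBR]  L=[0 1/2 3/4 7/8 29/32 59/64]  R=[119/128 15/16 1]  => 237/256
val_10 [BRBBBRBBRR]  L=[0 1/2 3/4 7/8 29/32 59/64]  R=[237/256 119/128 15/16 1]  => 473/512
val_11 [BRBBBRBBRRB]  L=[0 1/2 3/4 7/8 29/32 59/64 473/512]  R=[237/256 119/128 15/16 1]  => 947/1024
val_12 [BRBBBRBBRRBB]  L=[0 1/2 3/4 7/8 29/32 59/64 473/512 947/1024]  R=[237/256 119/128 15/16 1]  => 1895/2048
val_13 [BRBBBRBBRRBBR]  L=[0 1/2 3/4 7/8 29/32 59/64 473/512 947/1024]  R=[1895/2048 237/256 119/128 15/16 1]  => 3789/4096
val_14 [BRBBBRBBRRBBRR]  L=[0 1/2 3/4 7/8 29/32 59/64 473/512 947/1024]  R=[3789/4096 1895/2048 237/256 119/128 15/16 1]  => 7577/8192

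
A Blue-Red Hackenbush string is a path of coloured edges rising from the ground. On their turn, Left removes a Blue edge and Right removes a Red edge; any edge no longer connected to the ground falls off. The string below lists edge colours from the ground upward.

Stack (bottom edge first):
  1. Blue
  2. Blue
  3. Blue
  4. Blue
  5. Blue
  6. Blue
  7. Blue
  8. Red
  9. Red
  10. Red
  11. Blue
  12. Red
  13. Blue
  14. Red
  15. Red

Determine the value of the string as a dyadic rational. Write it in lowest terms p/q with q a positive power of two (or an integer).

1 of 15 · B · max L 0 · min R +∞ so 1
2 of 15 · BB · max L 1 · min R +∞ so 2
3 of 15 · BBB · max L 2 · min R +∞ so 3
4 of 15 · BBBB · max L 3 · min R +∞ so 4
5 of 15 · BBBBB · max L 4 · min R +∞ so 5
6 of 15 · BBBBBB · max L 5 · min R +∞ so 6
7 of 15 · BBBBBBB · max L 6 · min R +∞ so 7
8 of 15 · BBBBBBBR · max L 6 · min R 7 so 13/2
9 of 15 · BBBBBBBRR · max L 6 · min R 13/2 so 25/4
10 of 15 · BBBBBBBRRR · max L 6 · min R 25/4 so 49/8
11 of 15 · BBBBBBBRRRB · max L 49/8 · min R 25/4 so 99/16
12 of 15 · BBBBBBBRRRBR · max L 49/8 · min R 99/16 so 197/32
13 of 15 · BBBBBBBRRRBRB · max L 197/32 · min R 99/16 so 395/64
14 of 15 · BBBBBBBRRRBRBR · max L 197/32 · min R 395/64 so 789/128
15 of 15 · BBBBBBBRRRBRBRR · max L 197/32 · min R 789/128 so 1577/256

1577/256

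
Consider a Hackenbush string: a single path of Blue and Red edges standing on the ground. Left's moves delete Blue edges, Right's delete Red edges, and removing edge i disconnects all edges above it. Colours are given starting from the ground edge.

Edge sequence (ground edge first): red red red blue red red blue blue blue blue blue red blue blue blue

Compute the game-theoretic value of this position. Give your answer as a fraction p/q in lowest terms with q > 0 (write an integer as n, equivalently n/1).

Recurse on prefixes of the 15-edge string red red red blue red red blue blue blue blue blue red blue blue blue:
r: Left { — }, Right { 0 } => simplest -1
rr: Left { — }, Right { -1 0 } => simplest -2
rrr: Left { — }, Right { -2 -1 0 } => simplest -3
rrrb: Left { -3 }, Right { -2 -1 0 } => simplest -5/2
rrrbr: Left { -3 }, Right { -5/2 -2 -1 0 } => simplest -11/4
rrrbrr: Left { -3 }, Right { -11/4 -5/2 -2 -1 0 } => simplest -23/8
rrrbrrb: Left { -3 -23/8 }, Right { -11/4 -5/2 -2 -1 0 } => simplest -45/16
rrrbrrbb: Left { -3 -23/8 -45/16 }, Right { -11/4 -5/2 -2 -1 0 } => simplest -89/32
rrrbrrbbb: Left { -3 -23/8 -45/16 -89/32 }, Right { -11/4 -5/2 -2 -1 0 } => simplest -177/64
rrrbrrbbbb: Left { -3 -23/8 -45/16 -89/32 -177/64 }, Right { -11/4 -5/2 -2 -1 0 } => simplest -353/128
rrrbrrbbbbb: Left { -3 -23/8 -45/16 -89/32 -177/64 -353/128 }, Right { -11/4 -5/2 -2 -1 0 } => simplest -705/256
rrrbrrbbbbbr: Left { -3 -23/8 -45/16 -89/32 -177/64 -353/128 }, Right { -705/256 -11/4 -5/2 -2 -1 0 } => simplest -1411/512
rrrbrrbbbbbrb: Left { -3 -23/8 -45/16 -89/32 -177/64 -353/128 -1411/512 }, Right { -705/256 -11/4 -5/2 -2 -1 0 } => simplest -2821/1024
rrrbrrbbbbbrbb: Left { -3 -23/8 -45/16 -89/32 -177/64 -353/128 -1411/512 -2821/1024 }, Right { -705/256 -11/4 -5/2 -2 -1 0 } => simplest -5641/2048
rrrbrrbbbbbrbbb: Left { -3 -23/8 -45/16 -89/32 -177/64 -353/128 -1411/512 -2821/1024 -5641/2048 }, Right { -705/256 -11/4 -5/2 -2 -1 0 } => simplest -11281/4096

-11281/4096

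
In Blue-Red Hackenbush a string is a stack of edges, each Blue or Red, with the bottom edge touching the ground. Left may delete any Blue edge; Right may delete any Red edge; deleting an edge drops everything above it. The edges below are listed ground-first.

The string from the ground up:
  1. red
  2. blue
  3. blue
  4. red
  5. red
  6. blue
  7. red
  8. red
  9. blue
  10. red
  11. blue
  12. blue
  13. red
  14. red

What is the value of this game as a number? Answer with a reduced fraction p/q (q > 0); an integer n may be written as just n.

-3495/8192

1 of 14 · r · max L −∞ · min R 0 ⇒ -1
2 of 14 · rb · max L -1 · min R 0 ⇒ -1/2
3 of 14 · rbb · max L -1/2 · min R 0 ⇒ -1/4
4 of 14 · rbbr · max L -1/2 · min R -1/4 ⇒ -3/8
5 of 14 · rbbrr · max L -1/2 · min R -3/8 ⇒ -7/16
6 of 14 · rbbrrb · max L -7/16 · min R -3/8 ⇒ -13/32
7 of 14 · rbbrrbr · max L -7/16 · min R -13/32 ⇒ -27/64
8 of 14 · rbbrrbrr · max L -7/16 · min R -27/64 ⇒ -55/128
9 of 14 · rbbrrbrrb · max L -55/128 · min R -27/64 ⇒ -109/256
10 of 14 · rbbrrbrrbr · max L -55/128 · min R -109/256 ⇒ -219/512
11 of 14 · rbbrrbrrbrb · max L -219/512 · min R -109/256 ⇒ -437/1024
12 of 14 · rbbrrbrrbrbb · max L -437/1024 · min R -109/256 ⇒ -873/2048
13 of 14 · rbbrrbrrbrbbr · max L -437/1024 · min R -873/2048 ⇒ -1747/4096
14 of 14 · rbbrrbrrbrbbrr · max L -437/1024 · min R -1747/4096 ⇒ -3495/8192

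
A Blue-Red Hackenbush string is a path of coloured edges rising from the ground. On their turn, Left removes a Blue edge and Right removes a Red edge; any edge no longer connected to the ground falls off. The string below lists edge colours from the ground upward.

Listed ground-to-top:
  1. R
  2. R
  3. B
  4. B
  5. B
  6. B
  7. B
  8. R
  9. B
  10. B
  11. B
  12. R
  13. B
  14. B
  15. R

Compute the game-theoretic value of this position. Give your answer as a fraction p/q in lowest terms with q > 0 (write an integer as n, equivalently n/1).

-8467/8192

G_1 [R]  L=[∅]  R=[0]  => -1
G_2 [RR]  L=[∅]  R=[-1 0]  => -2
G_3 [RRB]  L=[-2]  R=[-1 0]  => -3/2
G_4 [RRBB]  L=[-2 -3/2]  R=[-1 0]  => -5/4
G_5 [RRBBB]  L=[-2 -3/2 -5/4]  R=[-1 0]  => -9/8
G_6 [RRBBBB]  L=[-2 -3/2 -5/4 -9/8]  R=[-1 0]  => -17/16
G_7 [RRBBBBB]  L=[-2 -3/2 -5/4 -9/8 -17/16]  R=[-1 0]  => -33/32
G_8 [RRBBBBBR]  L=[-2 -3/2 -5/4 -9/8 -17/16]  R=[-33/32 -1 0]  => -67/64
G_9 [RRBBBBBRB]  L=[-2 -3/2 -5/4 -9/8 -17/16 -67/64]  R=[-33/32 -1 0]  => -133/128
G_10 [RRBBBBBRBB]  L=[-2 -3/2 -5/4 -9/8 -17/16 -67/64 -133/128]  R=[-33/32 -1 0]  => -265/256
G_11 [RRBBBBBRBBB]  L=[-2 -3/2 -5/4 -9/8 -17/16 -67/64 -133/128 -265/256]  R=[-33/32 -1 0]  => -529/512
G_12 [RRBBBBBRBBBR]  L=[-2 -3/2 -5/4 -9/8 -17/16 -67/64 -133/128 -265/256]  R=[-529/512 -33/32 -1 0]  => -1059/1024
G_13 [RRBBBBBRBBBRB]  L=[-2 -3/2 -5/4 -9/8 -17/16 -67/64 -133/128 -265/256 -1059/1024]  R=[-529/512 -33/32 -1 0]  => -2117/2048
G_14 [RRBBBBBRBBBRBB]  L=[-2 -3/2 -5/4 -9/8 -17/16 -67/64 -133/128 -265/256 -1059/1024 -2117/2048]  R=[-529/512 -33/32 -1 0]  => -4233/4096
G_15 [RRBBBBBRBBBRBBR]  L=[-2 -3/2 -5/4 -9/8 -17/16 -67/64 -133/128 -265/256 -1059/1024 -2117/2048]  R=[-4233/4096 -529/512 -33/32 -1 0]  => -8467/8192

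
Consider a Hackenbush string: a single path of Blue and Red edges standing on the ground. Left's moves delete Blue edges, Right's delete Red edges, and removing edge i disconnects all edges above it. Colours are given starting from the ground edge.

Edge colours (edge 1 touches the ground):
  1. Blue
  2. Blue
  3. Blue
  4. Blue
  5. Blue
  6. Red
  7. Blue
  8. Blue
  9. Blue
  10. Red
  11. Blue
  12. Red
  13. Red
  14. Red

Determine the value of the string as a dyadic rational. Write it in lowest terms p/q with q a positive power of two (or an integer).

1 of 14 · B · max L 0 · min R +∞ ⇒ 1
2 of 14 · BB · max L 1 · min R +∞ ⇒ 2
3 of 14 · BBB · max L 2 · min R +∞ ⇒ 3
4 of 14 · BBBB · max L 3 · min R +∞ ⇒ 4
5 of 14 · BBBBB · max L 4 · min R +∞ ⇒ 5
6 of 14 · BBBBBR · max L 4 · min R 5 ⇒ 9/2
7 of 14 · BBBBBRB · max L 9/2 · min R 5 ⇒ 19/4
8 of 14 · BBBBBRBB · max L 19/4 · min R 5 ⇒ 39/8
9 of 14 · BBBBBRBBB · max L 39/8 · min R 5 ⇒ 79/16
10 of 14 · BBBBBRBBBR · max L 39/8 · min R 79/16 ⇒ 157/32
11 of 14 · BBBBBRBBBRB · max L 157/32 · min R 79/16 ⇒ 315/64
12 of 14 · BBBBBRBBBRBR · max L 157/32 · min R 315/64 ⇒ 629/128
13 of 14 · BBBBBRBBBRBRR · max L 157/32 · min R 629/128 ⇒ 1257/256
14 of 14 · BBBBBRBBBRBRRR · max L 157/32 · min R 1257/256 ⇒ 2513/512

2513/512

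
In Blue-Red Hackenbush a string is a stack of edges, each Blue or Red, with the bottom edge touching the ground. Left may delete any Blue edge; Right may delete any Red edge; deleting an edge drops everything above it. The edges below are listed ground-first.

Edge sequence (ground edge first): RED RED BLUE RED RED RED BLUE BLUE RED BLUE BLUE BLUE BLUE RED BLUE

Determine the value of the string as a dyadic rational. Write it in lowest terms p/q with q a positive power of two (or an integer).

1 of 15 · R · max L −∞ · min R 0 => -1
2 of 15 · RR · max L −∞ · min R -1 => -2
3 of 15 · RRB · max L -2 · min R -1 => -3/2
4 of 15 · RRBR · max L -2 · min R -3/2 => -7/4
5 of 15 · RRBRR · max L -2 · min R -7/4 => -15/8
6 of 15 · RRBRRR · max L -2 · min R -15/8 => -31/16
7 of 15 · RRBRRRB · max L -31/16 · min R -15/8 => -61/32
8 of 15 · RRBRRRBB · max L -61/32 · min R -15/8 => -121/64
9 of 15 · RRBRRRBBR · max L -61/32 · min R -121/64 => -243/128
10 of 15 · RRBRRRBBRB · max L -243/128 · min R -121/64 => -485/256
11 of 15 · RRBRRRBBRBB · max L -485/256 · min R -121/64 => -969/512
12 of 15 · RRBRRRBBRBBB · max L -969/512 · min R -121/64 => -1937/1024
13 of 15 · RRBRRRBBRBBBB · max L -1937/1024 · min R -121/64 => -3873/2048
14 of 15 · RRBRRRBBRBBBBR · max L -1937/1024 · min R -3873/2048 => -7747/4096
15 of 15 · RRBRRRBBRBBBBRB · max L -7747/4096 · min R -3873/2048 => -15493/8192

-15493/8192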